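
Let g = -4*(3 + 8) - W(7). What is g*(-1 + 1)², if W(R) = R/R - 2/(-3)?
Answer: 0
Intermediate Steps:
W(R) = 5/3 (W(R) = 1 - 2*(-⅓) = 1 + ⅔ = 5/3)
g = -137/3 (g = -4*(3 + 8) - 1*5/3 = -4*11 - 5/3 = -44 - 5/3 = -137/3 ≈ -45.667)
g*(-1 + 1)² = -137*(-1 + 1)²/3 = -137/3*0² = -137/3*0 = 0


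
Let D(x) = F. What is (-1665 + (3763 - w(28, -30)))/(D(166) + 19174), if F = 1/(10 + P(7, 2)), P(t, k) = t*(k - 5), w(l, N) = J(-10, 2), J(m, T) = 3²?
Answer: 22979/210913 ≈ 0.10895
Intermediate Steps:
J(m, T) = 9
w(l, N) = 9
P(t, k) = t*(-5 + k)
F = -1/11 (F = 1/(10 + 7*(-5 + 2)) = 1/(10 + 7*(-3)) = 1/(10 - 21) = 1/(-11) = -1/11 ≈ -0.090909)
D(x) = -1/11
(-1665 + (3763 - w(28, -30)))/(D(166) + 19174) = (-1665 + (3763 - 1*9))/(-1/11 + 19174) = (-1665 + (3763 - 9))/(210913/11) = (-1665 + 3754)*(11/210913) = 2089*(11/210913) = 22979/210913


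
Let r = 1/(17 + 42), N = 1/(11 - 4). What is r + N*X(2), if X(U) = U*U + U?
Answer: 361/413 ≈ 0.87409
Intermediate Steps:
N = 1/7 ≈ 0.14286
X(U) = U + U**2 (X(U) = U**2 + U = U + U**2)
r = 1/59 ≈ 0.016949
r + N*X(2) = 1/59 + (2*(1 + 2))/7 = 1/59 + (2*3)/7 = 1/59 + (1/7)*6 = 1/59 + 6/7 = 361/413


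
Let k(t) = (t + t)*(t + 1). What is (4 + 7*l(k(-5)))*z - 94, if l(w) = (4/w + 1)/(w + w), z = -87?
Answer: -360299/800 ≈ -450.37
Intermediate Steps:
k(t) = 2*t*(1 + t) (k(t) = (2*t)*(1 + t) = 2*t*(1 + t))
l(w) = (1 + 4/w)/(2*w) (l(w) = (1 + 4/w)/((2*w)) = (1 + 4/w)*(1/(2*w)) = (1 + 4/w)/(2*w))
(4 + 7*l(k(-5)))*z - 94 = (4 + 7*((4 + 2*(-5)*(1 - 5))/(2*(2*(-5)*(1 - 5))²)))*(-87) - 94 = (4 + 7*((4 + 2*(-5)*(-4))/(2*(2*(-5)*(-4))²)))*(-87) - 94 = (4 + 7*((½)*(4 + 40)/40²))*(-87) - 94 = (4 + 7*((½)*(1/1600)*44))*(-87) - 94 = (4 + 7*(11/800))*(-87) - 94 = (4 + 77/800)*(-87) - 94 = (3277/800)*(-87) - 94 = -285099/800 - 94 = -360299/800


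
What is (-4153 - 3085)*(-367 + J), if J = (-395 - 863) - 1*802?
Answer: 17566626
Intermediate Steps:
J = -2060 (J = -1258 - 802 = -2060)
(-4153 - 3085)*(-367 + J) = (-4153 - 3085)*(-367 - 2060) = -7238*(-2427) = 17566626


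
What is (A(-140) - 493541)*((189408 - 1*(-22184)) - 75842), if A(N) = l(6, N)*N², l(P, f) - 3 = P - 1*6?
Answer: -59016090750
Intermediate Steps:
l(P, f) = -3 + P (l(P, f) = 3 + (P - 1*6) = 3 + (P - 6) = 3 + (-6 + P) = -3 + P)
A(N) = 3*N² (A(N) = (-3 + 6)*N² = 3*N²)
(A(-140) - 493541)*((189408 - 1*(-22184)) - 75842) = (3*(-140)² - 493541)*((189408 - 1*(-22184)) - 75842) = (3*19600 - 493541)*((189408 + 22184) - 75842) = (58800 - 493541)*(211592 - 75842) = -434741*135750 = -59016090750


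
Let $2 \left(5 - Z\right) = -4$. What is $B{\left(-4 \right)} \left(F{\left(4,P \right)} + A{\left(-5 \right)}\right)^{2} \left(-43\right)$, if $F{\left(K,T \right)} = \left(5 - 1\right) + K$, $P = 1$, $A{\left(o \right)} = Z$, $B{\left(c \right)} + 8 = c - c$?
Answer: $77400$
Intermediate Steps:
$Z = 7$ ($Z = 5 - -2 = 5 + 2 = 7$)
$B{\left(c \right)} = -8$ ($B{\left(c \right)} = -8 + \left(c - c\right) = -8 + 0 = -8$)
$A{\left(o \right)} = 7$
$F{\left(K,T \right)} = 4 + K$
$B{\left(-4 \right)} \left(F{\left(4,P \right)} + A{\left(-5 \right)}\right)^{2} \left(-43\right) = - 8 \left(\left(4 + 4\right) + 7\right)^{2} \left(-43\right) = - 8 \left(8 + 7\right)^{2} \left(-43\right) = - 8 \cdot 15^{2} \left(-43\right) = \left(-8\right) 225 \left(-43\right) = \left(-1800\right) \left(-43\right) = 77400$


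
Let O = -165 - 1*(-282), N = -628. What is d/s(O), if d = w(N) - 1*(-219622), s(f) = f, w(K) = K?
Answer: 72998/39 ≈ 1871.7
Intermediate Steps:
O = 117 (O = -165 + 282 = 117)
d = 218994 (d = -628 - 1*(-219622) = -628 + 219622 = 218994)
d/s(O) = 218994/117 = 218994*(1/117) = 72998/39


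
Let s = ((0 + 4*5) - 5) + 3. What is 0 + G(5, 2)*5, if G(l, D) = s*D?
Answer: 180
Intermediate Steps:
s = 18 (s = ((0 + 20) - 5) + 3 = (20 - 5) + 3 = 15 + 3 = 18)
G(l, D) = 18*D
0 + G(5, 2)*5 = 0 + (18*2)*5 = 0 + 36*5 = 0 + 180 = 180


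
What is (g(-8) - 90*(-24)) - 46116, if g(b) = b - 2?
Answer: -43966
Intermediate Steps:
g(b) = -2 + b
(g(-8) - 90*(-24)) - 46116 = ((-2 - 8) - 90*(-24)) - 46116 = (-10 + 2160) - 46116 = 2150 - 46116 = -43966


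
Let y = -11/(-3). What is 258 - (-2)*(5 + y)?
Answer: 826/3 ≈ 275.33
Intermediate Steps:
y = 11/3 (y = -11*(-1/3) = 11/3 ≈ 3.6667)
258 - (-2)*(5 + y) = 258 - (-2)*(5 + 11/3) = 258 - (-2)*26/3 = 258 - 1*(-52/3) = 258 + 52/3 = 826/3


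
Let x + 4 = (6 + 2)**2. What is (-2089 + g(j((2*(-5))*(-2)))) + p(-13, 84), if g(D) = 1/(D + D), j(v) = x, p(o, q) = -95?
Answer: -262079/120 ≈ -2184.0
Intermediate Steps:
x = 60 (x = -4 + (6 + 2)**2 = -4 + 8**2 = -4 + 64 = 60)
j(v) = 60
g(D) = 1/(2*D)
(-2089 + g(j((2*(-5))*(-2)))) + p(-13, 84) = (-2089 + (1/2)/60) - 95 = (-2089 + (1/2)*(1/60)) - 95 = (-2089 + 1/120) - 95 = -250679/120 - 95 = -262079/120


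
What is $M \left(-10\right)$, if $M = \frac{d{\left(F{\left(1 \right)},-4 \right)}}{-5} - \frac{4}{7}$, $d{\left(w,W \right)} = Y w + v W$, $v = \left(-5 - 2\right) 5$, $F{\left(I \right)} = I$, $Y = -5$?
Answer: $\frac{1930}{7} \approx 275.71$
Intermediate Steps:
$v = -35$ ($v = \left(-7\right) 5 = -35$)
$d{\left(w,W \right)} = - 35 W - 5 w$ ($d{\left(w,W \right)} = - 5 w - 35 W = - 35 W - 5 w$)
$M = - \frac{193}{7}$ ($M = \frac{\left(-35\right) \left(-4\right) - 5}{-5} - \frac{4}{7} = \left(140 - 5\right) \left(- \frac{1}{5}\right) - \frac{4}{7} = 135 \left(- \frac{1}{5}\right) - \frac{4}{7} = -27 - \frac{4}{7} = - \frac{193}{7} \approx -27.571$)
$M \left(-10\right) = \left(- \frac{193}{7}\right) \left(-10\right) = \frac{1930}{7}$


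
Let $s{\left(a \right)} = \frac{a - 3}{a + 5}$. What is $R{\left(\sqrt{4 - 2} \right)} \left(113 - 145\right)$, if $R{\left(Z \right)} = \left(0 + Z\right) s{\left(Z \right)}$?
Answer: $- \frac{512}{23} + \frac{544 \sqrt{2}}{23} \approx 11.188$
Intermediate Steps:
$s{\left(a \right)} = \frac{-3 + a}{5 + a}$
$R{\left(Z \right)} = \frac{Z \left(-3 + Z\right)}{5 + Z}$ ($R{\left(Z \right)} = \left(0 + Z\right) \frac{-3 + Z}{5 + Z} = Z \frac{-3 + Z}{5 + Z} = \frac{Z \left(-3 + Z\right)}{5 + Z}$)
$R{\left(\sqrt{4 - 2} \right)} \left(113 - 145\right) = \frac{\sqrt{4 - 2} \left(-3 + \sqrt{4 - 2}\right)}{5 + \sqrt{4 - 2}} \left(113 - 145\right) = \frac{\sqrt{2} \left(-3 + \sqrt{2}\right)}{5 + \sqrt{2}} \left(-32\right) = - \frac{32 \sqrt{2} \left(-3 + \sqrt{2}\right)}{5 + \sqrt{2}}$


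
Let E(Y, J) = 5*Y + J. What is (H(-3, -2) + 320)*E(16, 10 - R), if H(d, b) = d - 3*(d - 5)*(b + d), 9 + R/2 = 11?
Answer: 16942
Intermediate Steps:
R = 4 (R = -18 + 2*11 = -18 + 22 = 4)
E(Y, J) = J + 5*Y
H(d, b) = d - 3*(-5 + d)*(b + d)
(H(-3, -2) + 320)*E(16, 10 - R) = ((-3*(-3)² + 15*(-2) + 16*(-3) - 3*(-2)*(-3)) + 320)*((10 - 1*4) + 5*16) = ((-3*9 - 30 - 48 - 18) + 320)*((10 - 4) + 80) = ((-27 - 30 - 48 - 18) + 320)*(6 + 80) = (-123 + 320)*86 = 197*86 = 16942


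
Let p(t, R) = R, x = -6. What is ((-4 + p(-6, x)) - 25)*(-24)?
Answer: 840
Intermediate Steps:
((-4 + p(-6, x)) - 25)*(-24) = ((-4 - 6) - 25)*(-24) = (-10 - 25)*(-24) = -35*(-24) = 840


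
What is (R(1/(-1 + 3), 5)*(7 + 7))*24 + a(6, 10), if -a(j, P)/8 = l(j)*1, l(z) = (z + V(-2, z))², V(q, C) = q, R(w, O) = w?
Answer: 40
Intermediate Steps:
l(z) = (-2 + z)² (l(z) = (z - 2)² = (-2 + z)²)
a(j, P) = -8*(-2 + j)²
(R(1/(-1 + 3), 5)*(7 + 7))*24 + a(6, 10) = ((7 + 7)/(-1 + 3))*24 - 8*(-2 + 6)² = (14/2)*24 - 8*4² = ((½)*14)*24 - 8*16 = 7*24 - 128 = 168 - 128 = 40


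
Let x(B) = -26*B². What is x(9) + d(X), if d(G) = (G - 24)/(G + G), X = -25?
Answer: -105251/50 ≈ -2105.0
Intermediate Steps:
d(G) = (-24 + G)/(2*G) (d(G) = (-24 + G)/((2*G)) = (-24 + G)*(1/(2*G)) = (-24 + G)/(2*G))
x(9) + d(X) = -26*9² + (½)*(-24 - 25)/(-25) = -26*81 + (½)*(-1/25)*(-49) = -2106 + 49/50 = -105251/50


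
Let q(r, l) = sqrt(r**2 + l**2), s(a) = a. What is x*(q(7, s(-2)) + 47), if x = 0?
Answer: 0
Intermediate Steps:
q(r, l) = sqrt(l**2 + r**2)
x*(q(7, s(-2)) + 47) = 0*(sqrt((-2)**2 + 7**2) + 47) = 0*(sqrt(4 + 49) + 47) = 0*(sqrt(53) + 47) = 0*(47 + sqrt(53)) = 0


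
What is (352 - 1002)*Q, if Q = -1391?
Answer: 904150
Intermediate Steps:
(352 - 1002)*Q = (352 - 1002)*(-1391) = -650*(-1391) = 904150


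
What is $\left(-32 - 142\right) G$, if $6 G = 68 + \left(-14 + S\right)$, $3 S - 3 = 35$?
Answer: $- \frac{5800}{3} \approx -1933.3$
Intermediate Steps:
$S = \frac{38}{3}$ ($S = 1 + \frac{1}{3} \cdot 35 = 1 + \frac{35}{3} = \frac{38}{3} \approx 12.667$)
$G = \frac{100}{9}$ ($G = \frac{68 + \left(-14 + \frac{38}{3}\right)}{6} = \frac{68 - \frac{4}{3}}{6} = \frac{1}{6} \cdot \frac{200}{3} = \frac{100}{9} \approx 11.111$)
$\left(-32 - 142\right) G = \left(-32 - 142\right) \frac{100}{9} = \left(-174\right) \frac{100}{9} = - \frac{5800}{3}$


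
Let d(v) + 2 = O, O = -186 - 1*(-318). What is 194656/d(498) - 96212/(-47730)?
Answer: 465171922/310245 ≈ 1499.4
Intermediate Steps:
O = 132 (O = -186 + 318 = 132)
d(v) = 130 (d(v) = -2 + 132 = 130)
194656/d(498) - 96212/(-47730) = 194656/130 - 96212/(-47730) = 194656*(1/130) - 96212*(-1/47730) = 97328/65 + 48106/23865 = 465171922/310245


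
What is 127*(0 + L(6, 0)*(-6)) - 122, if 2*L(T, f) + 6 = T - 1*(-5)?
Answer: -2027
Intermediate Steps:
L(T, f) = -1/2 + T/2 (L(T, f) = -3 + (T - 1*(-5))/2 = -3 + (T + 5)/2 = -3 + (5 + T)/2 = -3 + (5/2 + T/2) = -1/2 + T/2)
127*(0 + L(6, 0)*(-6)) - 122 = 127*(0 + (-1/2 + (1/2)*6)*(-6)) - 122 = 127*(0 + (-1/2 + 3)*(-6)) - 122 = 127*(0 + (5/2)*(-6)) - 122 = 127*(0 - 15) - 122 = 127*(-15) - 122 = -1905 - 122 = -2027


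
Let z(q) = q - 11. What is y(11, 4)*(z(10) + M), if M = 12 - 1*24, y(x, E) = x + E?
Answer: -195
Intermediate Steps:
y(x, E) = E + x
z(q) = -11 + q
M = -12 (M = 12 - 24 = -12)
y(11, 4)*(z(10) + M) = (4 + 11)*((-11 + 10) - 12) = 15*(-1 - 12) = 15*(-13) = -195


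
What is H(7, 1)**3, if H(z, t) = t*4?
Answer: 64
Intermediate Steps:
H(z, t) = 4*t
H(7, 1)**3 = (4*1)**3 = 4**3 = 64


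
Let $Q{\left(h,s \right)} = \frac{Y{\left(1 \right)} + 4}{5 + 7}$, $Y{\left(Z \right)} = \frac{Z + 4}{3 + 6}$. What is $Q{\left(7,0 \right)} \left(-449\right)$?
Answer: $- \frac{18409}{108} \approx -170.45$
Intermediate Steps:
$Y{\left(Z \right)} = \frac{4}{9} + \frac{Z}{9}$ ($Y{\left(Z \right)} = \frac{4 + Z}{9} = \left(4 + Z\right) \frac{1}{9} = \frac{4}{9} + \frac{Z}{9}$)
$Q{\left(h,s \right)} = \frac{41}{108}$ ($Q{\left(h,s \right)} = \frac{\left(\frac{4}{9} + \frac{1}{9} \cdot 1\right) + 4}{5 + 7} = \frac{\left(\frac{4}{9} + \frac{1}{9}\right) + 4}{12} = \left(\frac{5}{9} + 4\right) \frac{1}{12} = \frac{41}{9} \cdot \frac{1}{12} = \frac{41}{108}$)
$Q{\left(7,0 \right)} \left(-449\right) = \frac{41}{108} \left(-449\right) = - \frac{18409}{108}$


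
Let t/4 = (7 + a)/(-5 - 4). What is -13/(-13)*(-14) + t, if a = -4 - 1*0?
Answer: -46/3 ≈ -15.333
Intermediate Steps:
a = -4 (a = -4 + 0 = -4)
t = -4/3 (t = 4*((7 - 4)/(-5 - 4)) = 4*(3/(-9)) = 4*(3*(-1/9)) = 4*(-1/3) = -4/3 ≈ -1.3333)
-13/(-13)*(-14) + t = -13/(-13)*(-14) - 4/3 = -13*(-1/13)*(-14) - 4/3 = 1*(-14) - 4/3 = -14 - 4/3 = -46/3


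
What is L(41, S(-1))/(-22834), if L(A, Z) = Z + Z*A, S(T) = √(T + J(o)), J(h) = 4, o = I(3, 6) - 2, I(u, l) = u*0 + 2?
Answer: -3*√3/1631 ≈ -0.0031859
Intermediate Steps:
I(u, l) = 2 (I(u, l) = 0 + 2 = 2)
o = 0 (o = 2 - 2 = 0)
S(T) = √(4 + T) (S(T) = √(T + 4) = √(4 + T))
L(A, Z) = Z + A*Z
L(41, S(-1))/(-22834) = (√(4 - 1)*(1 + 41))/(-22834) = (√3*42)*(-1/22834) = (42*√3)*(-1/22834) = -3*√3/1631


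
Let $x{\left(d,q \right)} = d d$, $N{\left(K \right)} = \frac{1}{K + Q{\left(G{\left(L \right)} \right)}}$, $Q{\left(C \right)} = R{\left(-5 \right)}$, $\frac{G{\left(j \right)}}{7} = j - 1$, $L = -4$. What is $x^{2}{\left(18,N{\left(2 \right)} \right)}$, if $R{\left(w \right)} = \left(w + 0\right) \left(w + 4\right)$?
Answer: $104976$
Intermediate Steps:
$R{\left(w \right)} = w \left(4 + w\right)$
$G{\left(j \right)} = -7 + 7 j$ ($G{\left(j \right)} = 7 \left(j - 1\right) = 7 \left(-1 + j\right) = -7 + 7 j$)
$Q{\left(C \right)} = 5$ ($Q{\left(C \right)} = - 5 \left(4 - 5\right) = \left(-5\right) \left(-1\right) = 5$)
$N{\left(K \right)} = \frac{1}{5 + K}$ ($N{\left(K \right)} = \frac{1}{K + 5} = \frac{1}{5 + K}$)
$x{\left(d,q \right)} = d^{2}$
$x^{2}{\left(18,N{\left(2 \right)} \right)} = \left(18^{2}\right)^{2} = 324^{2} = 104976$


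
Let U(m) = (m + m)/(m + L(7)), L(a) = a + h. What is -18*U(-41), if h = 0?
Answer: -738/17 ≈ -43.412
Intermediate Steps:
L(a) = a (L(a) = a + 0 = a)
U(m) = 2*m/(7 + m) (U(m) = (m + m)/(m + 7) = (2*m)/(7 + m) = 2*m/(7 + m))
-18*U(-41) = -36*(-41)/(7 - 41) = -36*(-41)/(-34) = -36*(-41)*(-1)/34 = -18*41/17 = -738/17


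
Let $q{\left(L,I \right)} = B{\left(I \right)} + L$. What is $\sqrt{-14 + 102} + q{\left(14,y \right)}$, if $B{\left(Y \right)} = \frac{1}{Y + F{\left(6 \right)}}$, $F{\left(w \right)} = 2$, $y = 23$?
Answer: $\frac{351}{25} + 2 \sqrt{22} \approx 23.421$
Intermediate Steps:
$B{\left(Y \right)} = \frac{1}{2 + Y}$ ($B{\left(Y \right)} = \frac{1}{Y + 2} = \frac{1}{2 + Y}$)
$q{\left(L,I \right)} = L + \frac{1}{2 + I}$ ($q{\left(L,I \right)} = \frac{1}{2 + I} + L = L + \frac{1}{2 + I}$)
$\sqrt{-14 + 102} + q{\left(14,y \right)} = \sqrt{-14 + 102} + \frac{1 + 14 \left(2 + 23\right)}{2 + 23} = \sqrt{88} + \frac{1 + 14 \cdot 25}{25} = 2 \sqrt{22} + \frac{1 + 350}{25} = 2 \sqrt{22} + \frac{1}{25} \cdot 351 = 2 \sqrt{22} + \frac{351}{25} = \frac{351}{25} + 2 \sqrt{22}$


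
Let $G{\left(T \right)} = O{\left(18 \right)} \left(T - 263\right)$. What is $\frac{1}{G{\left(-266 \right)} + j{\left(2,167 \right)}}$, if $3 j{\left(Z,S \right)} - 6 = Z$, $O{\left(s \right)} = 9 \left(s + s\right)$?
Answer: $- \frac{3}{514180} \approx -5.8345 \cdot 10^{-6}$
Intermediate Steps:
$O{\left(s \right)} = 18 s$ ($O{\left(s \right)} = 9 \cdot 2 s = 18 s$)
$j{\left(Z,S \right)} = 2 + \frac{Z}{3}$
$G{\left(T \right)} = -85212 + 324 T$ ($G{\left(T \right)} = 18 \cdot 18 \left(T - 263\right) = 324 \left(-263 + T\right) = -85212 + 324 T$)
$\frac{1}{G{\left(-266 \right)} + j{\left(2,167 \right)}} = \frac{1}{\left(-85212 + 324 \left(-266\right)\right) + \left(2 + \frac{1}{3} \cdot 2\right)} = \frac{1}{\left(-85212 - 86184\right) + \left(2 + \frac{2}{3}\right)} = \frac{1}{-171396 + \frac{8}{3}} = \frac{1}{- \frac{514180}{3}} = - \frac{3}{514180}$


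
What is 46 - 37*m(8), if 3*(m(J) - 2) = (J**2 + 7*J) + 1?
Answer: -4561/3 ≈ -1520.3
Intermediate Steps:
m(J) = 7/3 + J**2/3 + 7*J/3 (m(J) = 2 + ((J**2 + 7*J) + 1)/3 = 2 + (1 + J**2 + 7*J)/3 = 2 + (1/3 + J**2/3 + 7*J/3) = 7/3 + J**2/3 + 7*J/3)
46 - 37*m(8) = 46 - 37*(7/3 + (1/3)*8**2 + (7/3)*8) = 46 - 37*(7/3 + (1/3)*64 + 56/3) = 46 - 37*(7/3 + 64/3 + 56/3) = 46 - 37*127/3 = 46 - 4699/3 = -4561/3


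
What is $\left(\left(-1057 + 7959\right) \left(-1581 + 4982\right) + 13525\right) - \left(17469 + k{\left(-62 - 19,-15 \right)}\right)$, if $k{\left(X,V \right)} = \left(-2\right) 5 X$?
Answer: $23468948$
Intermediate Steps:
$k{\left(X,V \right)} = - 10 X$
$\left(\left(-1057 + 7959\right) \left(-1581 + 4982\right) + 13525\right) - \left(17469 + k{\left(-62 - 19,-15 \right)}\right) = \left(\left(-1057 + 7959\right) \left(-1581 + 4982\right) + 13525\right) - \left(17469 - 10 \left(-62 - 19\right)\right) = \left(6902 \cdot 3401 + 13525\right) - \left(17469 - 10 \left(-62 - 19\right)\right) = \left(23473702 + 13525\right) - \left(17469 - -810\right) = 23487227 - \left(17469 + 810\right) = 23487227 - 18279 = 23468948$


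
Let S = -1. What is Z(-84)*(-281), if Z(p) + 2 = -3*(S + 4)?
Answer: 3091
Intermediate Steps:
Z(p) = -11 (Z(p) = -2 - 3*(-1 + 4) = -2 - 3*3 = -2 - 9 = -11)
Z(-84)*(-281) = -11*(-281) = 3091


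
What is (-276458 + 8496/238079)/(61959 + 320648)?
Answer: -65818835686/91090691953 ≈ -0.72256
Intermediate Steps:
(-276458 + 8496/238079)/(61959 + 320648) = (-276458 + 8496*(1/238079))/382607 = (-276458 + 8496/238079)*(1/382607) = -65818835686/238079*1/382607 = -65818835686/91090691953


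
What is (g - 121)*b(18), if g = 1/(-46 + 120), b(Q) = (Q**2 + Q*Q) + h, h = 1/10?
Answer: -58024393/740 ≈ -78411.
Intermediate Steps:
h = 1/10 ≈ 0.10000
b(Q) = 1/10 + 2*Q**2 (b(Q) = (Q**2 + Q*Q) + 1/10 = (Q**2 + Q**2) + 1/10 = 2*Q**2 + 1/10 = 1/10 + 2*Q**2)
g = 1/74 ≈ 0.013514
(g - 121)*b(18) = (1/74 - 121)*(1/10 + 2*18**2) = -8953*(1/10 + 2*324)/74 = -8953*(1/10 + 648)/74 = -8953/74*6481/10 = -58024393/740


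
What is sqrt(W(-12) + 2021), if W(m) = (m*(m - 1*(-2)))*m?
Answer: sqrt(581) ≈ 24.104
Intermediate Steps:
W(m) = m**2*(2 + m) (W(m) = (m*(m + 2))*m = (m*(2 + m))*m = m**2*(2 + m))
sqrt(W(-12) + 2021) = sqrt((-12)**2*(2 - 12) + 2021) = sqrt(144*(-10) + 2021) = sqrt(-1440 + 2021) = sqrt(581)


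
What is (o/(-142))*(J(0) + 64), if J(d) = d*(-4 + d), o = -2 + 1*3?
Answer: -32/71 ≈ -0.45070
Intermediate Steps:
o = 1 (o = -2 + 3 = 1)
(o/(-142))*(J(0) + 64) = (1/(-142))*(0*(-4 + 0) + 64) = (1*(-1/142))*(0*(-4) + 64) = -(0 + 64)/142 = -1/142*64 = -32/71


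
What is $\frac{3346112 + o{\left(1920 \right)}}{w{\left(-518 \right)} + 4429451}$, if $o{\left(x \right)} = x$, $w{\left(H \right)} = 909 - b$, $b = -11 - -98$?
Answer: $\frac{3348032}{4430273} \approx 0.75572$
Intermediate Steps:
$b = 87$ ($b = -11 + 98 = 87$)
$w{\left(H \right)} = 822$ ($w{\left(H \right)} = 909 - 87 = 822$)
$\frac{3346112 + o{\left(1920 \right)}}{w{\left(-518 \right)} + 4429451} = \frac{3346112 + 1920}{822 + 4429451} = \frac{3348032}{4430273}$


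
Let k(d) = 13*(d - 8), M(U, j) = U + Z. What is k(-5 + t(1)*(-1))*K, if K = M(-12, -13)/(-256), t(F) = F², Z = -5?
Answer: -1547/128 ≈ -12.086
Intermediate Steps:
M(U, j) = -5 + U (M(U, j) = U - 5 = -5 + U)
k(d) = -104 + 13*d (k(d) = 13*(-8 + d) = -104 + 13*d)
K = 17/256 (K = (-5 - 12)/(-256) = -17*(-1/256) = 17/256 ≈ 0.066406)
k(-5 + t(1)*(-1))*K = (-104 + 13*(-5 + 1²*(-1)))*(17/256) = (-104 + 13*(-5 + 1*(-1)))*(17/256) = (-104 + 13*(-5 - 1))*(17/256) = (-104 + 13*(-6))*(17/256) = (-104 - 78)*(17/256) = -182*17/256 = -1547/128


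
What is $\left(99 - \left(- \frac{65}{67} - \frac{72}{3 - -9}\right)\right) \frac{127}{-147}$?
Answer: $- \frac{901700}{9849} \approx -91.552$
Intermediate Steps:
$\left(99 - \left(- \frac{65}{67} - \frac{72}{3 - -9}\right)\right) \frac{127}{-147} = \left(99 - \left(- \frac{65}{67} - \frac{72}{3 + 9}\right)\right) 127 \left(- \frac{1}{147}\right) = \left(99 + \left(\frac{72}{12} + \frac{65}{67}\right)\right) \left(- \frac{127}{147}\right) = \left(99 + \left(72 \cdot \frac{1}{12} + \frac{65}{67}\right)\right) \left(- \frac{127}{147}\right) = \left(99 + \left(6 + \frac{65}{67}\right)\right) \left(- \frac{127}{147}\right) = \left(99 + \frac{467}{67}\right) \left(- \frac{127}{147}\right) = \frac{7100}{67} \left(- \frac{127}{147}\right) = - \frac{901700}{9849}$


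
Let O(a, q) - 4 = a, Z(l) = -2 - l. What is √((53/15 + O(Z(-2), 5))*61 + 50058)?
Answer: √11366445/15 ≈ 224.76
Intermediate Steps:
O(a, q) = 4 + a
√((53/15 + O(Z(-2), 5))*61 + 50058) = √((53/15 + (4 + (-2 - 1*(-2))))*61 + 50058) = √((53*(1/15) + (4 + (-2 + 2)))*61 + 50058) = √((53/15 + (4 + 0))*61 + 50058) = √((53/15 + 4)*61 + 50058) = √((113/15)*61 + 50058) = √(6893/15 + 50058) = √(757763/15) = √11366445/15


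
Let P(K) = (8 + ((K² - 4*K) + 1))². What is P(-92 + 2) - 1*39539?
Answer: 71684422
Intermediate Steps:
P(K) = (9 + K² - 4*K)² (P(K) = (8 + (1 + K² - 4*K))² = (9 + K² - 4*K)²)
P(-92 + 2) - 1*39539 = (9 + (-92 + 2)² - 4*(-92 + 2))² - 1*39539 = (9 + (-90)² - 4*(-90))² - 39539 = (9 + 8100 + 360)² - 39539 = 8469² - 39539 = 71723961 - 39539 = 71684422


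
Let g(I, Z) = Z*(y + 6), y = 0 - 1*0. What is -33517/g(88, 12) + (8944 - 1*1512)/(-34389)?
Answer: -128127913/275112 ≈ -465.73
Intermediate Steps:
y = 0 (y = 0 + 0 = 0)
g(I, Z) = 6*Z (g(I, Z) = Z*(0 + 6) = Z*6 = 6*Z)
-33517/g(88, 12) + (8944 - 1*1512)/(-34389) = -33517/(6*12) + (8944 - 1*1512)/(-34389) = -33517/72 + (8944 - 1512)*(-1/34389) = -33517*1/72 + 7432*(-1/34389) = -33517/72 - 7432/34389 = -128127913/275112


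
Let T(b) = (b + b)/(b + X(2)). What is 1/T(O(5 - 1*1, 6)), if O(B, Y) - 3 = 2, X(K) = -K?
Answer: 3/10 ≈ 0.30000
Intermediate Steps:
O(B, Y) = 5 (O(B, Y) = 3 + 2 = 5)
T(b) = 2*b/(-2 + b) (T(b) = (b + b)/(b - 1*2) = (2*b)/(b - 2) = (2*b)/(-2 + b) = 2*b/(-2 + b))
1/T(O(5 - 1*1, 6)) = 1/(2*5/(-2 + 5)) = 1/(2*5/3) = 1/(2*5*(1/3)) = 1/(10/3) = 3/10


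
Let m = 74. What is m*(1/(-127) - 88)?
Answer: -827098/127 ≈ -6512.6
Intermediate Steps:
m*(1/(-127) - 88) = 74*(1/(-127) - 88) = 74*(-1/127 - 88) = 74*(-11177/127) = -827098/127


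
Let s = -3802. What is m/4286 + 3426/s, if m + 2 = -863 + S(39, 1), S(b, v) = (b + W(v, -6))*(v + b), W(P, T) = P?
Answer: -5944683/8147686 ≈ -0.72962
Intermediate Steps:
S(b, v) = (b + v)² (S(b, v) = (b + v)*(v + b) = (b + v)*(b + v) = (b + v)²)
m = 735 (m = -2 + (-863 + (39² + 1² + 2*39*1)) = -2 + (-863 + (1521 + 1 + 78)) = -2 + (-863 + 1600) = -2 + 737 = 735)
m/4286 + 3426/s = 735/4286 + 3426/(-3802) = 735*(1/4286) + 3426*(-1/3802) = 735/4286 - 1713/1901 = -5944683/8147686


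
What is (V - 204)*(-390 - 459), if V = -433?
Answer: 540813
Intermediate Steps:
(V - 204)*(-390 - 459) = (-433 - 204)*(-390 - 459) = -637*(-849) = 540813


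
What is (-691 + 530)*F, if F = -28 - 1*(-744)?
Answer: -115276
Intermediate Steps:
F = 716 (F = -28 + 744 = 716)
(-691 + 530)*F = (-691 + 530)*716 = -161*716 = -115276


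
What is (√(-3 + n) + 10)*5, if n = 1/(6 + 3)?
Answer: 50 + 5*I*√26/3 ≈ 50.0 + 8.4984*I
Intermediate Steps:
n = ⅑ (n = 1/9 = ⅑ ≈ 0.11111)
(√(-3 + n) + 10)*5 = (√(-3 + ⅑) + 10)*5 = (√(-26/9) + 10)*5 = (I*√26/3 + 10)*5 = (10 + I*√26/3)*5 = 50 + 5*I*√26/3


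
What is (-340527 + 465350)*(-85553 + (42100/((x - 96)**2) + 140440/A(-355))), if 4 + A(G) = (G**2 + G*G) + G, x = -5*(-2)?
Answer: -4969385944737761716/465376659 ≈ -1.0678e+10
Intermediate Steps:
x = 10
A(G) = -4 + G + 2*G**2 (A(G) = -4 + ((G**2 + G*G) + G) = -4 + ((G**2 + G**2) + G) = -4 + (2*G**2 + G) = -4 + (G + 2*G**2) = -4 + G + 2*G**2)
(-340527 + 465350)*(-85553 + (42100/((x - 96)**2) + 140440/A(-355))) = (-340527 + 465350)*(-85553 + (42100/((10 - 96)**2) + 140440/(-4 - 355 + 2*(-355)**2))) = 124823*(-85553 + (42100/((-86)**2) + 140440/(-4 - 355 + 2*126025))) = 124823*(-85553 + (42100/7396 + 140440/(-4 - 355 + 252050))) = 124823*(-85553 + (42100*(1/7396) + 140440/251691)) = 124823*(-85553 + (10525/1849 + 140440*(1/251691))) = 124823*(-85553 + (10525/1849 + 140440/251691)) = 124823*(-85553 + 2908721335/465376659) = 124823*(-39811460586092/465376659) = -4969385944737761716/465376659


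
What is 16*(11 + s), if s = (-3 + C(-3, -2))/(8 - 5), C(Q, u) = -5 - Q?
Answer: 448/3 ≈ 149.33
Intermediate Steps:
s = -5/3 (s = (-3 + (-5 - 1*(-3)))/(8 - 5) = (-3 + (-5 + 3))/3 = (-3 - 2)*(⅓) = -5*⅓ = -5/3 ≈ -1.6667)
16*(11 + s) = 16*(11 - 5/3) = 16*(28/3) = 448/3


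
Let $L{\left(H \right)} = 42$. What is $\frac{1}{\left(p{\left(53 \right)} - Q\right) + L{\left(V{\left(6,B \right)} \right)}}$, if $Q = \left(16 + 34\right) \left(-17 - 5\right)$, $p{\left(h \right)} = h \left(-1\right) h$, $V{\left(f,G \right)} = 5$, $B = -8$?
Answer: $- \frac{1}{1667} \approx -0.00059988$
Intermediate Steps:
$p{\left(h \right)} = - h^{2}$ ($p{\left(h \right)} = - h h = - h^{2}$)
$Q = -1100$ ($Q = 50 \left(-22\right) = -1100$)
$\frac{1}{\left(p{\left(53 \right)} - Q\right) + L{\left(V{\left(6,B \right)} \right)}} = \frac{1}{\left(- 53^{2} - -1100\right) + 42} = \frac{1}{\left(\left(-1\right) 2809 + 1100\right) + 42} = \frac{1}{\left(-2809 + 1100\right) + 42} = \frac{1}{-1709 + 42} = \frac{1}{-1667} = - \frac{1}{1667}$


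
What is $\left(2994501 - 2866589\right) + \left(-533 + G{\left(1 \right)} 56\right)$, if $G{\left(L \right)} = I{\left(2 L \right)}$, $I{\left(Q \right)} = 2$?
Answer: $127491$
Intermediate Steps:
$G{\left(L \right)} = 2$
$\left(2994501 - 2866589\right) + \left(-533 + G{\left(1 \right)} 56\right) = \left(2994501 - 2866589\right) + \left(-533 + 2 \cdot 56\right) = 127912 + \left(-533 + 112\right) = 127912 - 421 = 127491$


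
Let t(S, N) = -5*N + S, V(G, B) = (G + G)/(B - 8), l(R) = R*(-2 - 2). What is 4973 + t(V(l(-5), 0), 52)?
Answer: 4708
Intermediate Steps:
l(R) = -4*R (l(R) = R*(-4) = -4*R)
V(G, B) = 2*G/(-8 + B) (V(G, B) = (2*G)/(-8 + B) = 2*G/(-8 + B))
t(S, N) = S - 5*N
4973 + t(V(l(-5), 0), 52) = 4973 + (2*(-4*(-5))/(-8 + 0) - 5*52) = 4973 + (2*20/(-8) - 260) = 4973 + (2*20*(-1/8) - 260) = 4973 + (-5 - 260) = 4973 - 265 = 4708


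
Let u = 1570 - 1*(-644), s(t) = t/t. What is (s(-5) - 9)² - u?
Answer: -2150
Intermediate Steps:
s(t) = 1
u = 2214 (u = 1570 + 644 = 2214)
(s(-5) - 9)² - u = (1 - 9)² - 1*2214 = (-8)² - 2214 = 64 - 2214 = -2150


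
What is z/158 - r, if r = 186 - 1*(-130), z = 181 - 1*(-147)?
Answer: -24800/79 ≈ -313.92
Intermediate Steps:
z = 328 (z = 181 + 147 = 328)
r = 316 (r = 186 + 130 = 316)
z/158 - r = 328/158 - 1*316 = 328*(1/158) - 316 = 164/79 - 316 = -24800/79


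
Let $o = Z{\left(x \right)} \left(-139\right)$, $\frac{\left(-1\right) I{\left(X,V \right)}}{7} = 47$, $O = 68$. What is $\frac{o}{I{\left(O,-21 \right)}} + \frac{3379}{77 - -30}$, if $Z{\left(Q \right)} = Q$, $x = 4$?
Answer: $\frac{1171183}{35203} \approx 33.269$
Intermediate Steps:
$I{\left(X,V \right)} = -329$ ($I{\left(X,V \right)} = \left(-7\right) 47 = -329$)
$o = -556$ ($o = 4 \left(-139\right) = -556$)
$\frac{o}{I{\left(O,-21 \right)}} + \frac{3379}{77 - -30} = - \frac{556}{-329} + \frac{3379}{77 - -30} = \left(-556\right) \left(- \frac{1}{329}\right) + \frac{3379}{77 + 30} = \frac{556}{329} + \frac{3379}{107} = \frac{1171183}{35203}$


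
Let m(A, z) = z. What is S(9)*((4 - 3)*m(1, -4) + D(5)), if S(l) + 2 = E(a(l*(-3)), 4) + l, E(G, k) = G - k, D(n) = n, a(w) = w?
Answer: -24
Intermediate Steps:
S(l) = -6 - 2*l (S(l) = -2 + ((l*(-3) - 1*4) + l) = -2 + ((-3*l - 4) + l) = -2 + ((-4 - 3*l) + l) = -2 + (-4 - 2*l) = -6 - 2*l)
S(9)*((4 - 3)*m(1, -4) + D(5)) = (-6 - 2*9)*((4 - 3)*(-4) + 5) = (-6 - 18)*(1*(-4) + 5) = -24*(-4 + 5) = -24*1 = -24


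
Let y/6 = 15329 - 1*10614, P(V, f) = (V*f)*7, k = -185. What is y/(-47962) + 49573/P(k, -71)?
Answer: -111751912/2204933045 ≈ -0.050683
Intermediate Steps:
P(V, f) = 7*V*f
y = 28290 (y = 6*(15329 - 1*10614) = 6*(15329 - 10614) = 6*4715 = 28290)
y/(-47962) + 49573/P(k, -71) = 28290/(-47962) + 49573/((7*(-185)*(-71))) = 28290*(-1/47962) + 49573/91945 = -14145/23981 + 49573*(1/91945) = -14145/23981 + 49573/91945 = -111751912/2204933045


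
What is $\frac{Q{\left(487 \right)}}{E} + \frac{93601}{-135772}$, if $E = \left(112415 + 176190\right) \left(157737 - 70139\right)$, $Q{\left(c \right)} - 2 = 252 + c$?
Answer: $- \frac{169024817611267}{245177279221420} \approx -0.6894$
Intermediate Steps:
$Q{\left(c \right)} = 254 + c$ ($Q{\left(c \right)} = 2 + \left(252 + c\right) = 254 + c$)
$E = 25281220790$ ($E = 288605 \cdot 87598 = 25281220790$)
$\frac{Q{\left(487 \right)}}{E} + \frac{93601}{-135772} = \frac{254 + 487}{25281220790} + \frac{93601}{-135772} = 741 \cdot \frac{1}{25281220790} + 93601 \left(- \frac{1}{135772}\right) = \frac{741}{25281220790} - \frac{93601}{135772} = - \frac{169024817611267}{245177279221420}$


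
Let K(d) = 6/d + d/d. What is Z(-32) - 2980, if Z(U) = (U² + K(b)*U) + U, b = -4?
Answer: -1972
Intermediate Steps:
K(d) = 1 + 6/d (K(d) = 6/d + 1 = 1 + 6/d)
Z(U) = U² + U/2 (Z(U) = (U² + ((6 - 4)/(-4))*U) + U = (U² + (-¼*2)*U) + U = (U² - U/2) + U = U² + U/2)
Z(-32) - 2980 = -32*(½ - 32) - 2980 = -32*(-63/2) - 2980 = 1008 - 2980 = -1972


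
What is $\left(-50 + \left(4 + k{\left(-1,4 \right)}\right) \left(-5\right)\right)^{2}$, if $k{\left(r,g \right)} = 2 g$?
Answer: $12100$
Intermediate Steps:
$\left(-50 + \left(4 + k{\left(-1,4 \right)}\right) \left(-5\right)\right)^{2} = \left(-50 + \left(4 + 2 \cdot 4\right) \left(-5\right)\right)^{2} = \left(-50 + \left(4 + 8\right) \left(-5\right)\right)^{2} = \left(-50 + 12 \left(-5\right)\right)^{2} = \left(-50 - 60\right)^{2} = \left(-110\right)^{2} = 12100$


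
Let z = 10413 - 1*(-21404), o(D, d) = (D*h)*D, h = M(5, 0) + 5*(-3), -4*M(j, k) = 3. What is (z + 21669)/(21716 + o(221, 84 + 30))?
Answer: -213944/2990119 ≈ -0.071550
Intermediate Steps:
M(j, k) = -¾ (M(j, k) = -¼*3 = -¾)
h = -63/4 (h = -¾ + 5*(-3) = -¾ - 15 = -63/4 ≈ -15.750)
o(D, d) = -63*D²/4 (o(D, d) = (D*(-63/4))*D = (-63*D/4)*D = -63*D²/4)
z = 31817 (z = 10413 + 21404 = 31817)
(z + 21669)/(21716 + o(221, 84 + 30)) = (31817 + 21669)/(21716 - 63/4*221²) = 53486/(21716 - 63/4*48841) = 53486/(21716 - 3076983/4) = 53486/(-2990119/4) = 53486*(-4/2990119) = -213944/2990119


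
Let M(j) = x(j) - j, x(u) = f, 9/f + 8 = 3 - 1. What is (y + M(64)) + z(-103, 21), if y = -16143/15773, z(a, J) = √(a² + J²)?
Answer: -2098549/31546 + 5*√442 ≈ 38.596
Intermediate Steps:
f = -3/2 (f = 9/(-8 + (3 - 1)) = 9/(-8 + 2) = 9/(-6) = 9*(-⅙) = -3/2 ≈ -1.5000)
z(a, J) = √(J² + a²)
x(u) = -3/2
y = -16143/15773 (y = -16143*1/15773 = -16143/15773 ≈ -1.0235)
M(j) = -3/2 - j
(y + M(64)) + z(-103, 21) = (-16143/15773 + (-3/2 - 1*64)) + √(21² + (-103)²) = (-16143/15773 + (-3/2 - 64)) + √(441 + 10609) = (-16143/15773 - 131/2) + √11050 = -2098549/31546 + 5*√442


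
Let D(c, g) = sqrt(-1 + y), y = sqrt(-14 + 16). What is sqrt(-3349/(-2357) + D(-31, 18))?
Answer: sqrt(7893593 + 5555449*sqrt(-1 + sqrt(2)))/2357 ≈ 1.4368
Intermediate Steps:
y = sqrt(2) ≈ 1.4142
D(c, g) = sqrt(-1 + sqrt(2))
sqrt(-3349/(-2357) + D(-31, 18)) = sqrt(-3349/(-2357) + sqrt(-1 + sqrt(2))) = sqrt(-3349*(-1/2357) + sqrt(-1 + sqrt(2))) = sqrt(3349/2357 + sqrt(-1 + sqrt(2)))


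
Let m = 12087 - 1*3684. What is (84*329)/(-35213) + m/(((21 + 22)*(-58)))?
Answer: -364819023/87821222 ≈ -4.1541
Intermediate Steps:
m = 8403 (m = 12087 - 3684 = 8403)
(84*329)/(-35213) + m/(((21 + 22)*(-58))) = (84*329)/(-35213) + 8403/(((21 + 22)*(-58))) = 27636*(-1/35213) + 8403/((43*(-58))) = -27636/35213 + 8403/(-2494) = -27636/35213 + 8403*(-1/2494) = -27636/35213 - 8403/2494 = -364819023/87821222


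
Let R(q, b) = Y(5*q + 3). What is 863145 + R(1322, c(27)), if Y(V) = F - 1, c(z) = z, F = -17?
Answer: 863127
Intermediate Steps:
Y(V) = -18 (Y(V) = -17 - 1 = -18)
R(q, b) = -18
863145 + R(1322, c(27)) = 863145 - 18 = 863127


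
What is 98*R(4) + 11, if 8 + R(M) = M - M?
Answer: -773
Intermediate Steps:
R(M) = -8 (R(M) = -8 + (M - M) = -8 + 0 = -8)
98*R(4) + 11 = 98*(-8) + 11 = -784 + 11 = -773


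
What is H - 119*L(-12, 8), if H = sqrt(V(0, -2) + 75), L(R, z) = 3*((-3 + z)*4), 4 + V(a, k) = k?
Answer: -7140 + sqrt(69) ≈ -7131.7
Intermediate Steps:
V(a, k) = -4 + k
L(R, z) = -36 + 12*z (L(R, z) = 3*(-12 + 4*z) = -36 + 12*z)
H = sqrt(69) (H = sqrt((-4 - 2) + 75) = sqrt(-6 + 75) = sqrt(69) ≈ 8.3066)
H - 119*L(-12, 8) = sqrt(69) - 119*(-36 + 12*8) = sqrt(69) - 119*(-36 + 96) = sqrt(69) - 119*60 = sqrt(69) - 7140 = -7140 + sqrt(69)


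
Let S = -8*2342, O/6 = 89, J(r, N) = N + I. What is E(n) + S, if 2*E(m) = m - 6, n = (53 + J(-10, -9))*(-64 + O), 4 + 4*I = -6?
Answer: -17973/2 ≈ -8986.5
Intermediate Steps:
I = -5/2 (I = -1 + (1/4)*(-6) = -1 - 3/2 = -5/2 ≈ -2.5000)
J(r, N) = -5/2 + N (J(r, N) = N - 5/2 = -5/2 + N)
O = 534 (O = 6*89 = 534)
n = 19505 (n = (53 + (-5/2 - 9))*(-64 + 534) = (53 - 23/2)*470 = (83/2)*470 = 19505)
E(m) = -3 + m/2 (E(m) = (m - 6)/2 = (-6 + m)/2 = -3 + m/2)
S = -18736 (S = -1*18736 = -18736)
E(n) + S = (-3 + (1/2)*19505) - 18736 = (-3 + 19505/2) - 18736 = 19499/2 - 18736 = -17973/2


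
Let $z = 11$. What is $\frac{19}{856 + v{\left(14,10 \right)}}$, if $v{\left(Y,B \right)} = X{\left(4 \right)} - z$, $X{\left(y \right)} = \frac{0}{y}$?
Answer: $\frac{19}{845} \approx 0.022485$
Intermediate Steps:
$X{\left(y \right)} = 0$
$v{\left(Y,B \right)} = -11$ ($v{\left(Y,B \right)} = 0 - 11 = -11$)
$\frac{19}{856 + v{\left(14,10 \right)}} = \frac{19}{856 - 11} = \frac{19}{845}$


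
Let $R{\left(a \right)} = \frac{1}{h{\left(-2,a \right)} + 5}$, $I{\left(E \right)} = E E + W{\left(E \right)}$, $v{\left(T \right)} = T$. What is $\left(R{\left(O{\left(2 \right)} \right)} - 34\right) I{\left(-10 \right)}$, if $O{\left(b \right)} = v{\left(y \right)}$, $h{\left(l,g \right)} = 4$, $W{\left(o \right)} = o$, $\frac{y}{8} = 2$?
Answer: $-3050$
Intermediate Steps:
$y = 16$ ($y = 8 \cdot 2 = 16$)
$O{\left(b \right)} = 16$
$I{\left(E \right)} = E + E^{2}$ ($I{\left(E \right)} = E E + E = E^{2} + E = E + E^{2}$)
$R{\left(a \right)} = \frac{1}{9}$ ($R{\left(a \right)} = \frac{1}{4 + 5} = \frac{1}{9}$)
$\left(R{\left(O{\left(2 \right)} \right)} - 34\right) I{\left(-10 \right)} = \left(\frac{1}{9} - 34\right) \left(- 10 \left(1 - 10\right)\right) = - \frac{305 \left(\left(-10\right) \left(-9\right)\right)}{9} = \left(- \frac{305}{9}\right) 90 = -3050$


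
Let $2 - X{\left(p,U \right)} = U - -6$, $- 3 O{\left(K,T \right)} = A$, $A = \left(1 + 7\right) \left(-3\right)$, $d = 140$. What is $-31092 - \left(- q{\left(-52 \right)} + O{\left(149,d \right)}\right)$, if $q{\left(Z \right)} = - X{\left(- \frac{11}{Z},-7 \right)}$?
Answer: $-31103$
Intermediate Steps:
$A = -24$ ($A = 8 \left(-3\right) = -24$)
$O{\left(K,T \right)} = 8$ ($O{\left(K,T \right)} = \left(- \frac{1}{3}\right) \left(-24\right) = 8$)
$X{\left(p,U \right)} = -4 - U$ ($X{\left(p,U \right)} = 2 - \left(U - -6\right) = 2 - \left(U + 6\right) = 2 - \left(6 + U\right) = -4 - U$)
$q{\left(Z \right)} = -3$ ($q{\left(Z \right)} = - (-4 - -7) = - (-4 + 7) = \left(-1\right) 3 = -3$)
$-31092 - \left(- q{\left(-52 \right)} + O{\left(149,d \right)}\right) = -31092 - 11 = -31103$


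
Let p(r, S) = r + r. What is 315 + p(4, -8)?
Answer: 323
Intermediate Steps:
p(r, S) = 2*r
315 + p(4, -8) = 315 + 2*4 = 315 + 8 = 323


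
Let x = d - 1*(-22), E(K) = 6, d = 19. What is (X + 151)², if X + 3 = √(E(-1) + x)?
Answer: (148 + √47)² ≈ 23980.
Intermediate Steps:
x = 41 (x = 19 - 1*(-22) = 19 + 22 = 41)
X = -3 + √47 (X = -3 + √(6 + 41) = -3 + √47 ≈ 3.8557)
(X + 151)² = ((-3 + √47) + 151)² = (148 + √47)²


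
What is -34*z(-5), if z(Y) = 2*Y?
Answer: 340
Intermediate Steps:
-34*z(-5) = -68*(-5) = -34*(-10) = 340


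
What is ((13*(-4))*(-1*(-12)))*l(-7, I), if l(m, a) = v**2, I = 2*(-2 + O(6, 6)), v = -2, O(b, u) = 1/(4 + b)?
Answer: -2496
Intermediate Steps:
I = -19/5 (I = 2*(-2 + 1/(4 + 6)) = 2*(-2 + 1/10) = 2*(-19/10) = -19/5 ≈ -3.8000)
l(m, a) = 4 (l(m, a) = (-2)**2 = 4)
((13*(-4))*(-1*(-12)))*l(-7, I) = ((13*(-4))*(-1*(-12)))*4 = -52*12*4 = -624*4 = -2496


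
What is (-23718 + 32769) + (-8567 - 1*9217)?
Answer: -8733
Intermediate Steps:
(-23718 + 32769) + (-8567 - 1*9217) = 9051 + (-8567 - 9217) = 9051 - 17784 = -8733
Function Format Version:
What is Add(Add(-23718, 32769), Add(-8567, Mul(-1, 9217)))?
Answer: -8733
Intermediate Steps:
Add(Add(-23718, 32769), Add(-8567, Mul(-1, 9217))) = Add(9051, Add(-8567, -9217)) = Add(9051, -17784) = -8733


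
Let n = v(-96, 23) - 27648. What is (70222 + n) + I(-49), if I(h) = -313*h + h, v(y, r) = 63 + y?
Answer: 57829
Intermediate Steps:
I(h) = -312*h
n = -27681 (n = (63 - 96) - 27648 = -33 - 27648 = -27681)
(70222 + n) + I(-49) = (70222 - 27681) - 312*(-49) = 42541 + 15288 = 57829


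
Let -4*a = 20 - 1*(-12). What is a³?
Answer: -512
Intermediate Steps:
a = -8 (a = -(20 - 1*(-12))/4 = -(20 + 12)/4 = -¼*32 = -8)
a³ = (-8)³ = -512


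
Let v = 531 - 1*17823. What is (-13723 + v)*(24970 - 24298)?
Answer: -20842080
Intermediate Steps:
v = -17292 (v = 531 - 17823 = -17292)
(-13723 + v)*(24970 - 24298) = (-13723 - 17292)*(24970 - 24298) = -31015*672 = -20842080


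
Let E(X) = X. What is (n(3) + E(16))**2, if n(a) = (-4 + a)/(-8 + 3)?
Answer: 6561/25 ≈ 262.44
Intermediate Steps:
n(a) = 4/5 - a/5 (n(a) = (-4 + a)/(-5) = (-4 + a)*(-1/5) = 4/5 - a/5)
(n(3) + E(16))**2 = ((4/5 - 1/5*3) + 16)**2 = ((4/5 - 3/5) + 16)**2 = (1/5 + 16)**2 = (81/5)**2 = 6561/25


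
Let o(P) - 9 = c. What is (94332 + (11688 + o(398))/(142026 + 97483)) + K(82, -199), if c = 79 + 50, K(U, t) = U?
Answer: 22613014552/239509 ≈ 94414.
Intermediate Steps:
c = 129
o(P) = 138 (o(P) = 9 + 129 = 138)
(94332 + (11688 + o(398))/(142026 + 97483)) + K(82, -199) = (94332 + (11688 + 138)/(142026 + 97483)) + 82 = (94332 + 11826/239509) + 82 = 22593374814/239509 + 82 = 22613014552/239509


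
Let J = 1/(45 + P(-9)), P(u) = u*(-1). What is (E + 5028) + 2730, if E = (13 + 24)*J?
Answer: 418969/54 ≈ 7758.7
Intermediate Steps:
P(u) = -u
J = 1/54 (J = 1/(45 - 1*(-9)) = 1/(45 + 9) = 1/54 ≈ 0.018519)
E = 37/54 (E = (13 + 24)*(1/54) = 37*(1/54) = 37/54 ≈ 0.68519)
(E + 5028) + 2730 = (37/54 + 5028) + 2730 = 271549/54 + 2730 = 418969/54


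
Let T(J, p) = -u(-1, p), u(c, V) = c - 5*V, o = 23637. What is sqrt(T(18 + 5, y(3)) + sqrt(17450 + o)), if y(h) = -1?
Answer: sqrt(-4 + sqrt(41087)) ≈ 14.096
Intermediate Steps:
T(J, p) = 1 + 5*p (T(J, p) = -(-1 - 5*p) = 1 + 5*p)
sqrt(T(18 + 5, y(3)) + sqrt(17450 + o)) = sqrt((1 + 5*(-1)) + sqrt(17450 + 23637)) = sqrt((1 - 5) + sqrt(41087)) = sqrt(-4 + sqrt(41087))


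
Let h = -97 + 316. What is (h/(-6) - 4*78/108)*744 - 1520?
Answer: -92476/3 ≈ -30825.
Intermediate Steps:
h = 219
(h/(-6) - 4*78/108)*744 - 1520 = (219/(-6) - 4*78/108)*744 - 1520 = (219*(-⅙) - 312*1/108)*744 - 1520 = (-73/2 - 26/9)*744 - 1520 = -709/18*744 - 1520 = -87916/3 - 1520 = -92476/3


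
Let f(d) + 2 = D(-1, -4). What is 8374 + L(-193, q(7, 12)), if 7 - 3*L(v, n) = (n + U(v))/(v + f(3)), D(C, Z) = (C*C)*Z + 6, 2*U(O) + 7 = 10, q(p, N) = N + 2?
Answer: 3233275/386 ≈ 8376.4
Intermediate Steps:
q(p, N) = 2 + N
U(O) = 3/2 (U(O) = -7/2 + (½)*10 = -7/2 + 5 = 3/2)
D(C, Z) = 6 + Z*C² (D(C, Z) = C²*Z + 6 = Z*C² + 6 = 6 + Z*C²)
f(d) = 0 (f(d) = -2 + (6 - 4*(-1)²) = -2 + (6 - 4*1) = -2 + (6 - 4) = -2 + 2 = 0)
L(v, n) = 7/3 - (3/2 + n)/(3*v) (L(v, n) = 7/3 - (n + 3/2)/(3*(v + 0)) = 7/3 - (3/2 + n)/(3*v))
8374 + L(-193, q(7, 12)) = 8374 + (⅙)*(-3 - 2*(2 + 12) + 14*(-193))/(-193) = 8374 + (⅙)*(-1/193)*(-3 - 2*14 - 2702) = 8374 + (⅙)*(-1/193)*(-3 - 28 - 2702) = 8374 + (⅙)*(-1/193)*(-2733) = 8374 + 911/386 = 3233275/386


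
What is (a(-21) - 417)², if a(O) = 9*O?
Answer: 367236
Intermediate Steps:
(a(-21) - 417)² = (9*(-21) - 417)² = (-189 - 417)² = (-606)² = 367236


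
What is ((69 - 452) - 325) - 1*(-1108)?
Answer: 400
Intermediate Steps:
((69 - 452) - 325) - 1*(-1108) = (-383 - 325) + 1108 = -708 + 1108 = 400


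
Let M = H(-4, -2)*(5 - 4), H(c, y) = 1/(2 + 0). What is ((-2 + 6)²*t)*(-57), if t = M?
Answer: -456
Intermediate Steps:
H(c, y) = ½ (H(c, y) = 1/2 = ½)
M = ½ (M = (5 - 4)/2 = (½)*1 = ½ ≈ 0.50000)
t = ½ ≈ 0.50000
((-2 + 6)²*t)*(-57) = ((-2 + 6)²*(½))*(-57) = (4²*(½))*(-57) = (16*(½))*(-57) = 8*(-57) = -456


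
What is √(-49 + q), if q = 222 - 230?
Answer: I*√57 ≈ 7.5498*I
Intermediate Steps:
q = -8
√(-49 + q) = √(-49 - 8) = √(-57) = I*√57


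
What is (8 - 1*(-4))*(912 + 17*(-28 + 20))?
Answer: 9312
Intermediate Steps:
(8 - 1*(-4))*(912 + 17*(-28 + 20)) = (8 + 4)*(912 + 17*(-8)) = 12*(912 - 136) = 12*776 = 9312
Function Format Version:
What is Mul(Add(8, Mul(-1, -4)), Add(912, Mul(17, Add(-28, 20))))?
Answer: 9312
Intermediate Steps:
Mul(Add(8, Mul(-1, -4)), Add(912, Mul(17, Add(-28, 20)))) = Mul(Add(8, 4), Add(912, Mul(17, -8))) = Mul(12, Add(912, -136)) = Mul(12, 776) = 9312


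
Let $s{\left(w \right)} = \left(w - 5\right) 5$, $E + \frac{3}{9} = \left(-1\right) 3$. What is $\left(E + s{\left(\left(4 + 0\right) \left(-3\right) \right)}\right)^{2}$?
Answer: $\frac{70225}{9} \approx 7802.8$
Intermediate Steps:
$E = - \frac{10}{3}$ ($E = - \frac{1}{3} - 3 = - \frac{10}{3} \approx -3.3333$)
$s{\left(w \right)} = -25 + 5 w$ ($s{\left(w \right)} = \left(-5 + w\right) 5 = -25 + 5 w$)
$\left(E + s{\left(\left(4 + 0\right) \left(-3\right) \right)}\right)^{2} = \left(- \frac{10}{3} + \left(-25 + 5 \left(4 + 0\right) \left(-3\right)\right)\right)^{2} = \left(- \frac{10}{3} + \left(-25 + 5 \cdot 4 \left(-3\right)\right)\right)^{2} = \left(- \frac{10}{3} + \left(-25 + 5 \left(-12\right)\right)\right)^{2} = \left(- \frac{10}{3} - 85\right)^{2} = \left(- \frac{265}{3}\right)^{2} = \frac{70225}{9}$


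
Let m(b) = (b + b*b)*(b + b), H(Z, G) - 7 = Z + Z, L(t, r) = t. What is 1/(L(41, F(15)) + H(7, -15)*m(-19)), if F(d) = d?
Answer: -1/272875 ≈ -3.6647e-6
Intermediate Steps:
H(Z, G) = 7 + 2*Z (H(Z, G) = 7 + (Z + Z) = 7 + 2*Z)
m(b) = 2*b*(b + b²) (m(b) = (b + b²)*(2*b) = 2*b*(b + b²))
1/(L(41, F(15)) + H(7, -15)*m(-19)) = 1/(41 + (7 + 2*7)*(2*(-19)²*(1 - 19))) = 1/(41 + (7 + 14)*(2*361*(-18))) = 1/(41 + 21*(-12996)) = 1/(41 - 272916) = 1/(-272875) = -1/272875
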